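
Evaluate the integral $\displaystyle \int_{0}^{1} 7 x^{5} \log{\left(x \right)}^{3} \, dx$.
$- \frac{7}{216}$

Begin with the known integral
$$J(a) = \int_{0}^{1} 7 x^{a} \, dx = \frac{7}{a + 1}.$$

Differentiating under the integral sign brings down a factor of $\ln x$:
$$\frac{dJ}{da} = \int_{0}^{1} 7 x^{a} \log{\left(x \right)} \, dx = - \frac{7}{\left(a + 1\right)^{2}}.$$

Repeating $3$ times in total — each differentiation brings down another $\ln x$ — gives
$$\frac{d^{3}J}{da^{3}} = \int_{0}^{1} 7 x^{a} \log{\left(x \right)}^{3} \, dx = - \frac{42}{\left(a + 1\right)^{4}},$$
and the integrand here is exactly the target integrand, so $I = - \frac{42}{\left(a + 1\right)^{4}}$.

Setting $a = 5$:
$$I = - \frac{7}{216}.$$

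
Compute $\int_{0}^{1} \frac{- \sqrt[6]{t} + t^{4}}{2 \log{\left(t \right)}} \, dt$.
$- \log{\left(7 \right)} + \frac{\log{\left(210 \right)}}{2}$

Consider the one-parameter family: let $I(a) = \int_{0}^{1} \frac{- \sqrt[6]{t} + t^{a}}{2 \log{\left(t \right)}} \, dt$.

Since $\dfrac{\partial}{\partial a}\,t^{a} = t^{a} \ln t$, the $\ln t$ in the denominator cancels and
$$\frac{dI}{da} = \int_{0}^{1} \frac{1}{2} t^{a} \, dt = \frac{1}{2} \left[\frac{t^{a+1}}{a+1}\right]_0^1 = \frac{1}{2 \left(a + 1\right)}.$$

Integrating with respect to $a$ gives $I(a) = \log{\left(\frac{\sqrt{42} \sqrt{a + 1}}{7} \right)} + C$.

At $a = \frac{1}{6}$ the integrand is identically $0$, so $I(\frac{1}{6}) = 0$. The closed form gives $0$, hence $C = 0$.

Setting $a = 4$:
$$I = - \log{\left(7 \right)} + \frac{\log{\left(210 \right)}}{2}.$$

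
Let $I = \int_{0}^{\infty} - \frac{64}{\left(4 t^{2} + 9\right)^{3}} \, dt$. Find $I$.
$- \frac{2 \pi}{81}$

Recall the elementary integral
$$J(a) = \int_{0}^{\infty} - \frac{1}{a^{2} + t^{2}} \, dt = - \frac{\pi}{2 a}.$$

Differentiating under the integral sign with respect to $a$,
$$\frac{dJ}{da} = \int_{0}^{\infty} \frac{2 a}{\left(a^{2} + t^{2}\right)^{2}} \, dt = \frac{\pi}{2 a^{2}},$$
so $\int_{0}^{\infty} - \frac{1}{\left(a^{2} + t^{2}\right)^{2}} \, dt = - \frac{\pi}{4 a^{3}}$.

Repeating — each differentiation of $1/(t^2+a^2)^j$ produces $-2ja/(t^2+a^2)^{j+1}$ — and dividing through by $-2ja$ at each step yields, after $2$ differentiations in total,
$$\int_{0}^{\infty} - \frac{1}{\left(a^{2} + t^{2}\right)^{3}} \, dt = - \frac{3 \pi}{16 a^{5}}.$$

Setting $a = \frac{3}{2}$:
$$I = - \frac{2 \pi}{81}.$$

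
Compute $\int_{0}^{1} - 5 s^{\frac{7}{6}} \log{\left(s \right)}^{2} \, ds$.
$- \frac{2160}{2197}$

Consider the simpler parametrised integral
$$J(a) = \int_{0}^{1} - 5 s^{a} \, ds = - \frac{5}{a + 1}.$$

Differentiating under the integral sign brings down a factor of $\ln s$:
$$\frac{dJ}{da} = \int_{0}^{1} - 5 s^{a} \log{\left(s \right)} \, ds = \frac{5}{\left(a + 1\right)^{2}}.$$

Repeating twice in total — each differentiation brings down another $\ln s$ — gives
$$\frac{d^{2}J}{da^{2}} = \int_{0}^{1} - 5 s^{a} \log{\left(s \right)}^{2} \, ds = - \frac{10}{\left(a + 1\right)^{3}},$$
and the integrand here is exactly the target integrand, so $I = - \frac{10}{\left(a + 1\right)^{3}}$.

Setting $a = \frac{7}{6}$:
$$I = - \frac{2160}{2197}.$$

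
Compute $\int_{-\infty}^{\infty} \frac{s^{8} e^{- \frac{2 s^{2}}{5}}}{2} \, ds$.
$\frac{65625 \sqrt{10} \sqrt{\pi}}{1024}$

Begin with the known integral
$$J(a) = \int_{-\infty}^{\infty} \frac{e^{- a s^{2}}}{2} \, ds = \frac{\sqrt{\pi}}{2 \sqrt{a}}.$$

Differentiating under the integral sign brings down a factor of $(-s^2)$:
$$\frac{dJ}{da} = \int_{-\infty}^{\infty} - \frac{s^{2} e^{- a s^{2}}}{2} \, ds = - \frac{\sqrt{\pi}}{4 a^{\frac{3}{2}}}.$$

Repeating $4$ times in total — each differentiation brings down another $(-s^2)$ — gives
$$\frac{d^{4}J}{da^{4}} = \int_{-\infty}^{\infty} \frac{s^{8} e^{- a s^{2}}}{2} \, ds = \frac{105 \sqrt{\pi}}{32 a^{\frac{9}{2}}},$$
and the integrand here is exactly the target integrand, so $I = \frac{105 \sqrt{\pi}}{32 a^{\frac{9}{2}}}$.

Setting $a = \frac{2}{5}$:
$$I = \frac{65625 \sqrt{10} \sqrt{\pi}}{1024}.$$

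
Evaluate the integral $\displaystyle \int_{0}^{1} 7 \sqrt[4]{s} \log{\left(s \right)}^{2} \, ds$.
$\frac{896}{125}$

Consider the simpler parametrised integral
$$J(a) = \int_{0}^{1} 7 s^{a} \, ds = \frac{7}{a + 1}.$$

Differentiating under the integral sign brings down a factor of $\ln s$:
$$\frac{dJ}{da} = \int_{0}^{1} 7 s^{a} \log{\left(s \right)} \, ds = - \frac{7}{\left(a + 1\right)^{2}}.$$

Repeating twice in total — each differentiation brings down another $\ln s$ — gives
$$\frac{d^{2}J}{da^{2}} = \int_{0}^{1} 7 s^{a} \log{\left(s \right)}^{2} \, ds = \frac{14}{\left(a + 1\right)^{3}},$$
and the integrand here is exactly the target integrand, so $I = \frac{14}{\left(a + 1\right)^{3}}$.

Setting $a = \frac{1}{4}$:
$$I = \frac{896}{125}.$$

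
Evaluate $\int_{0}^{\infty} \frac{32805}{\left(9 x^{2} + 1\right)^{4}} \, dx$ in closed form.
$\frac{54675 \pi}{32}$

Recall the elementary integral
$$J(a) = \int_{0}^{\infty} \frac{5}{a^{2} + x^{2}} \, dx = \frac{5 \pi}{2 a}.$$

Differentiating under the integral sign with respect to $a$,
$$\frac{dJ}{da} = \int_{0}^{\infty} - \frac{10 a}{\left(a^{2} + x^{2}\right)^{2}} \, dx = - \frac{5 \pi}{2 a^{2}},$$
so $\int_{0}^{\infty} \frac{5}{\left(a^{2} + x^{2}\right)^{2}} \, dx = \frac{5 \pi}{4 a^{3}}$.

Repeating — each differentiation of $1/(x^2+a^2)^j$ produces $-2ja/(x^2+a^2)^{j+1}$ — and dividing through by $-2ja$ at each step yields, after $3$ differentiations in total,
$$\int_{0}^{\infty} \frac{5}{\left(a^{2} + x^{2}\right)^{4}} \, dx = \frac{25 \pi}{32 a^{7}}.$$

Setting $a = \frac{1}{3}$:
$$I = \frac{54675 \pi}{32}.$$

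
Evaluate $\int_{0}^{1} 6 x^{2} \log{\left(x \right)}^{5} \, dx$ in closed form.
$- \frac{80}{81}$

Begin with the known integral
$$J(a) = \int_{0}^{1} 6 x^{a} \, dx = \frac{6}{a + 1}.$$

Differentiating under the integral sign brings down a factor of $\ln x$:
$$\frac{dJ}{da} = \int_{0}^{1} 6 x^{a} \log{\left(x \right)} \, dx = - \frac{6}{\left(a + 1\right)^{2}}.$$

Repeating $5$ times in total — each differentiation brings down another $\ln x$ — gives
$$\frac{d^{5}J}{da^{5}} = \int_{0}^{1} 6 x^{a} \log{\left(x \right)}^{5} \, dx = - \frac{720}{\left(a + 1\right)^{6}},$$
and the integrand here is exactly the target integrand, so $I = - \frac{720}{\left(a + 1\right)^{6}}$.

Setting $a = 2$:
$$I = - \frac{80}{81}.$$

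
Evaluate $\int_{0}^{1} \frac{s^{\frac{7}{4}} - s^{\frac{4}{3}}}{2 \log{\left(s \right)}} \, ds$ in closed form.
$\log{\left(\frac{\sqrt{231}}{14} \right)}$

Introduce a parameter $a$ in the exponent: let $I(a) = \int_{0}^{1} \frac{s^{\frac{7}{4}} - s^{a}}{2 \log{\left(s \right)}} \, ds$.

Since $\dfrac{\partial}{\partial a}\,s^{a} = s^{a} \ln s$, the $\ln s$ in the denominator cancels and
$$\frac{dI}{da} = \int_{0}^{1} - \frac{1}{2} s^{a} \, ds = - \frac{1}{2} \left[\frac{s^{a+1}}{a+1}\right]_0^1 = - \frac{1}{2 a + 2}.$$

Integrating with respect to $a$ gives $I(a) = - \frac{\log{\left(a + 1 \right)}}{2} - \log{\left(2 \right)} + \frac{\log{\left(11 \right)}}{2} + C$.

At $a = \frac{7}{4}$ the integrand is identically $0$, so $I(\frac{7}{4}) = 0$. The closed form gives $0$, hence $C = 0$.

Setting $a = \frac{4}{3}$:
$$I = \log{\left(\frac{\sqrt{231}}{14} \right)}.$$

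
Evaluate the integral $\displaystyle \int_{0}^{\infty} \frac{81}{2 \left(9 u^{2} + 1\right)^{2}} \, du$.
$\frac{27 \pi}{8}$

Start from the standard arctangent integral
$$J(a) = \int_{0}^{\infty} \frac{1}{2 \left(a^{2} + u^{2}\right)} \, du = \frac{\pi}{4 a}.$$

Differentiating under the integral sign with respect to $a$,
$$\frac{dJ}{da} = \int_{0}^{\infty} - \frac{a}{\left(a^{2} + u^{2}\right)^{2}} \, du = - \frac{\pi}{4 a^{2}},$$
so $\int_{0}^{\infty} \frac{1}{2 \left(a^{2} + u^{2}\right)^{2}} \, du = \frac{\pi}{8 a^{3}}$.

Setting $a = \frac{1}{3}$:
$$I = \frac{27 \pi}{8}.$$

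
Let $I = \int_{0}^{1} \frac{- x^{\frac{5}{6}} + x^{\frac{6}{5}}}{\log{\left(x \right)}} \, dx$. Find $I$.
$- \log{\left(5 \right)} + \log{\left(6 \right)}$

Consider the one-parameter family: let $I(a) = \int_{0}^{1} \frac{x^{\frac{6}{5}} - x^{a}}{\log{\left(x \right)}} \, dx$.

Since $\dfrac{\partial}{\partial a}\,x^{a} = x^{a} \ln x$, the $\ln x$ in the denominator cancels and
$$\frac{dI}{da} = \int_{0}^{1} -1 x^{a} \, dx = -1 \left[\frac{x^{a+1}}{a+1}\right]_0^1 = - \frac{1}{a + 1}.$$

Integrating with respect to $a$ gives $I(a) = - \log{\left(\frac{5 a}{11} + \frac{5}{11} \right)} + C$.

At $a = \frac{6}{5}$ the integrand is identically $0$, so $I(\frac{6}{5}) = 0$. The closed form gives $0$, hence $C = 0$.

Setting $a = \frac{5}{6}$:
$$I = - \log{\left(5 \right)} + \log{\left(6 \right)}.$$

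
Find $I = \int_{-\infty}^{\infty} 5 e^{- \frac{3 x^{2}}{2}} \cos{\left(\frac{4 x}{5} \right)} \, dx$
$\frac{5 \sqrt{6} \sqrt{\pi}}{3 e^{\frac{8}{75}}}$

Let $b$ denote the cosine frequency and define $I(b) = \int_{-\infty}^{\infty} 5 e^{- \frac{3 x^{2}}{2}} \cos{\left(b x \right)} \, dx$.

Differentiating under the integral sign,
$$I'(b) = \int_{-\infty}^{\infty} - 5 x e^{- \frac{3 x^{2}}{2}} \sin{\left(b x \right)} \, dx.$$

Integrate $\int_{-\infty}^{\infty} x \sin(b x)\, e^{- \frac{3 x^{2}}{2}}\, dx$ by parts with $u = \sin(b x)$ and $dv = x\, e^{- \frac{3 x^{2}}{2}}\, dx$, giving $v = - \frac{e^{- \frac{3 x^{2}}{2}}}{3}$. The boundary term vanishes and
$$\int_{-\infty}^{\infty} x \sin(b x)\, e^{- \frac{3 x^{2}}{2}}\, dx = \frac{b}{3} \int_{-\infty}^{\infty} \cos(b x)\, e^{- \frac{3 x^{2}}{2}}\, dx,$$
so $I'(b) = - \frac{b}{3}\, I(b)$.

This is a separable first-order ODE; solving with the initial condition $I(0) = \int_{-\infty}^{\infty} 5 e^{- \frac{3 x^{2}}{2}}\,dx = \frac{5 \sqrt{6} \sqrt{\pi}}{3}$ gives
$$I(b) = \frac{5 \sqrt{6} \sqrt{\pi} e^{- \frac{b^{2}}{6}}}{3}.$$

Setting $b = \frac{4}{5}$:
$$I = \frac{5 \sqrt{6} \sqrt{\pi}}{3 e^{\frac{8}{75}}}.$$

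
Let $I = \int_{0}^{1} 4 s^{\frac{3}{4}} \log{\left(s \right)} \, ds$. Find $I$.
$- \frac{64}{49}$

Begin with the known integral
$$J(a) = \int_{0}^{1} 4 s^{a} \, ds = \frac{4}{a + 1}.$$

Differentiating under the integral sign brings down a factor of $\ln s$:
$$\frac{dJ}{da} = \int_{0}^{1} 4 s^{a} \log{\left(s \right)} \, ds = - \frac{4}{\left(a + 1\right)^{2}}.$$

The integral on the left is $I$, so $I = - \frac{4}{\left(a + 1\right)^{2}}$.

Setting $a = \frac{3}{4}$:
$$I = - \frac{64}{49}.$$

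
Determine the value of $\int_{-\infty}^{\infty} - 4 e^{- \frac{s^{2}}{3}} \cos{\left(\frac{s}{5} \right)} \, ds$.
$- \frac{4 \sqrt{3} \sqrt{\pi}}{e^{\frac{3}{100}}}$

Let $b$ denote the cosine frequency and define $I(b) = \int_{-\infty}^{\infty} - 4 e^{- \frac{s^{2}}{3}} \cos{\left(b s \right)} \, ds$.

Differentiating under the integral sign,
$$I'(b) = \int_{-\infty}^{\infty} 4 s e^{- \frac{s^{2}}{3}} \sin{\left(b s \right)} \, ds.$$

Integrate $\int_{-\infty}^{\infty} s \sin(b s)\, e^{- \frac{s^{2}}{3}}\, ds$ by parts with $u = \sin(b s)$ and $dv = s\, e^{- \frac{s^{2}}{3}}\, ds$, giving $v = - \frac{3 e^{- \frac{s^{2}}{3}}}{2}$. The boundary term vanishes and
$$\int_{-\infty}^{\infty} s \sin(b s)\, e^{- \frac{s^{2}}{3}}\, ds = \frac{3 b}{2} \int_{-\infty}^{\infty} \cos(b s)\, e^{- \frac{s^{2}}{3}}\, ds,$$
so $I'(b) = - \frac{3 b}{2}\, I(b)$.

This is a separable first-order ODE; solving with the initial condition $I(0) = \int_{-\infty}^{\infty} - 4 e^{- \frac{s^{2}}{3}}\,ds = - 4 \sqrt{3} \sqrt{\pi}$ gives
$$I(b) = - 4 \sqrt{3} \sqrt{\pi} e^{- \frac{3 b^{2}}{4}}.$$

Setting $b = \frac{1}{5}$:
$$I = - \frac{4 \sqrt{3} \sqrt{\pi}}{e^{\frac{3}{100}}}.$$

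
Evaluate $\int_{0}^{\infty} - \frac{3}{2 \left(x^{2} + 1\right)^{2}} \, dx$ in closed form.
$- \frac{3 \pi}{8}$

Start from the standard arctangent integral
$$J(a) = \int_{0}^{\infty} - \frac{3}{2 \left(a^{2} + x^{2}\right)} \, dx = - \frac{3 \pi}{4 a}.$$

Differentiating under the integral sign with respect to $a$,
$$\frac{dJ}{da} = \int_{0}^{\infty} \frac{3 a}{\left(a^{2} + x^{2}\right)^{2}} \, dx = \frac{3 \pi}{4 a^{2}},$$
so $\int_{0}^{\infty} - \frac{3}{2 \left(a^{2} + x^{2}\right)^{2}} \, dx = - \frac{3 \pi}{8 a^{3}}$.

Setting $a = 1$:
$$I = - \frac{3 \pi}{8}.$$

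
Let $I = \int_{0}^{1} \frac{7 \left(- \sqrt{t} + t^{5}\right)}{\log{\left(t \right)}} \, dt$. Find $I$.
$\log{\left(16384 \right)}$

Introduce a parameter $a$ in the exponent: let $I(a) = \int_{0}^{1} \frac{7 \left(- \sqrt{t} + t^{a}\right)}{\log{\left(t \right)}} \, dt$.

Since $\dfrac{\partial}{\partial a}\,t^{a} = t^{a} \ln t$, the $\ln t$ in the denominator cancels and
$$\frac{dI}{da} = \int_{0}^{1} 7 t^{a} \, dt = 7 \left[\frac{t^{a+1}}{a+1}\right]_0^1 = \frac{7}{a + 1}.$$

Integrating with respect to $a$ gives $I(a) = \log{\left(\frac{128 \left(a + 1\right)^{7}}{2187} \right)} + C$.

At $a = \frac{1}{2}$ the integrand is identically $0$, so $I(\frac{1}{2}) = 0$. The closed form gives $0$, hence $C = 0$.

Setting $a = 5$:
$$I = \log{\left(16384 \right)}.$$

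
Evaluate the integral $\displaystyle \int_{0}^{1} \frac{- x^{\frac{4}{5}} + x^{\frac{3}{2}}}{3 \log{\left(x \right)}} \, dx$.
$\log{\left(\frac{\sqrt[3]{12} \cdot 5^{\frac{2}{3}}}{6} \right)}$

Consider the one-parameter family: let $I(a) = \int_{0}^{1} \frac{x^{\frac{3}{2}} - x^{a}}{3 \log{\left(x \right)}} \, dx$.

Since $\dfrac{\partial}{\partial a}\,x^{a} = x^{a} \ln x$, the $\ln x$ in the denominator cancels and
$$\frac{dI}{da} = \int_{0}^{1} - \frac{1}{3} x^{a} \, dx = - \frac{1}{3} \left[\frac{x^{a+1}}{a+1}\right]_0^1 = - \frac{1}{3 a + 3}.$$

Integrating with respect to $a$ gives $I(a) = - \frac{\log{\left(a + 1 \right)}}{3} - \frac{\log{\left(2 \right)}}{3} + \frac{\log{\left(5 \right)}}{3} + C$.

At $a = \frac{3}{2}$ the integrand is identically $0$, so $I(\frac{3}{2}) = 0$. The closed form gives $0$, hence $C = 0$.

Setting $a = \frac{4}{5}$:
$$I = \log{\left(\frac{\sqrt[3]{12} \cdot 5^{\frac{2}{3}}}{6} \right)}.$$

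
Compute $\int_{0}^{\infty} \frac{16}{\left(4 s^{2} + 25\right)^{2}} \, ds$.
$\frac{2 \pi}{125}$

Recall the elementary integral
$$J(a) = \int_{0}^{\infty} \frac{1}{a^{2} + s^{2}} \, ds = \frac{\pi}{2 a}.$$

Differentiating under the integral sign with respect to $a$,
$$\frac{dJ}{da} = \int_{0}^{\infty} - \frac{2 a}{\left(a^{2} + s^{2}\right)^{2}} \, ds = - \frac{\pi}{2 a^{2}},$$
so $\int_{0}^{\infty} \frac{1}{\left(a^{2} + s^{2}\right)^{2}} \, ds = \frac{\pi}{4 a^{3}}$.

Setting $a = \frac{5}{2}$:
$$I = \frac{2 \pi}{125}.$$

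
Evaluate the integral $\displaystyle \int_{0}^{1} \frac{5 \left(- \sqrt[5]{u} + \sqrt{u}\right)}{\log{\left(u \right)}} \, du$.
$- \log{\left(\frac{1024}{3125} \right)}$

Introduce a parameter $a$ in the exponent: let $I(a) = \int_{0}^{1} \frac{5 \left(\sqrt{u} - u^{a}\right)}{\log{\left(u \right)}} \, du$.

Since $\dfrac{\partial}{\partial a}\,u^{a} = u^{a} \ln u$, the $\ln u$ in the denominator cancels and
$$\frac{dI}{da} = \int_{0}^{1} -5 u^{a} \, du = -5 \left[\frac{u^{a+1}}{a+1}\right]_0^1 = - \frac{5}{a + 1}.$$

Integrating with respect to $a$ gives $I(a) = - \log{\left(\frac{32 \left(a + 1\right)^{5}}{243} \right)} + C$.

At $a = \frac{1}{2}$ the integrand is identically $0$, so $I(\frac{1}{2}) = 0$. The closed form gives $0$, hence $C = 0$.

Setting $a = \frac{1}{5}$:
$$I = - \log{\left(\frac{1024}{3125} \right)}.$$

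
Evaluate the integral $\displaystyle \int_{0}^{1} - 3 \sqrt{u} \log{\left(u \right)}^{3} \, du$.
$\frac{32}{9}$

Begin with the known integral
$$J(a) = \int_{0}^{1} - 3 u^{a} \, du = - \frac{3}{a + 1}.$$

Differentiating under the integral sign brings down a factor of $\ln u$:
$$\frac{dJ}{da} = \int_{0}^{1} - 3 u^{a} \log{\left(u \right)} \, du = \frac{3}{\left(a + 1\right)^{2}}.$$

Repeating $3$ times in total — each differentiation brings down another $\ln u$ — gives
$$\frac{d^{3}J}{da^{3}} = \int_{0}^{1} - 3 u^{a} \log{\left(u \right)}^{3} \, du = \frac{18}{\left(a + 1\right)^{4}},$$
and the integrand here is exactly the target integrand, so $I = \frac{18}{\left(a + 1\right)^{4}}$.

Setting $a = \frac{1}{2}$:
$$I = \frac{32}{9}.$$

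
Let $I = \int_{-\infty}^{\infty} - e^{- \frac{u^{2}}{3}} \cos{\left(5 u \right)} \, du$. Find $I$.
$- \frac{\sqrt{3} \sqrt{\pi}}{e^{\frac{75}{4}}}$

Let $b$ denote the cosine frequency and define $I(b) = \int_{-\infty}^{\infty} - e^{- \frac{u^{2}}{3}} \cos{\left(b u \right)} \, du$.

Differentiating under the integral sign,
$$I'(b) = \int_{-\infty}^{\infty} u e^{- \frac{u^{2}}{3}} \sin{\left(b u \right)} \, du.$$

Integrate $\int_{-\infty}^{\infty} u \sin(b u)\, e^{- \frac{u^{2}}{3}}\, du$ by parts with $w = \sin(b u)$ and $dv = u\, e^{- \frac{u^{2}}{3}}\, du$, giving $v = - \frac{3 e^{- \frac{u^{2}}{3}}}{2}$. The boundary term vanishes and
$$\int_{-\infty}^{\infty} u \sin(b u)\, e^{- \frac{u^{2}}{3}}\, du = \frac{3 b}{2} \int_{-\infty}^{\infty} \cos(b u)\, e^{- \frac{u^{2}}{3}}\, du,$$
so $I'(b) = - \frac{3 b}{2}\, I(b)$.

This is a separable first-order ODE; solving with the initial condition $I(0) = \int_{-\infty}^{\infty} - e^{- \frac{u^{2}}{3}}\,du = - \sqrt{3} \sqrt{\pi}$ gives
$$I(b) = - \sqrt{3} \sqrt{\pi} e^{- \frac{3 b^{2}}{4}}.$$

Setting $b = 5$:
$$I = - \frac{\sqrt{3} \sqrt{\pi}}{e^{\frac{75}{4}}}.$$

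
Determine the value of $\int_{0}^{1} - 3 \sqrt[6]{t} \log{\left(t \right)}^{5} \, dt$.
$\frac{16796160}{117649}$

Begin with the known integral
$$J(a) = \int_{0}^{1} - 3 t^{a} \, dt = - \frac{3}{a + 1}.$$

Differentiating under the integral sign brings down a factor of $\ln t$:
$$\frac{dJ}{da} = \int_{0}^{1} - 3 t^{a} \log{\left(t \right)} \, dt = \frac{3}{\left(a + 1\right)^{2}}.$$

Repeating $5$ times in total — each differentiation brings down another $\ln t$ — gives
$$\frac{d^{5}J}{da^{5}} = \int_{0}^{1} - 3 t^{a} \log{\left(t \right)}^{5} \, dt = \frac{360}{\left(a + 1\right)^{6}},$$
and the integrand here is exactly the target integrand, so $I = \frac{360}{\left(a + 1\right)^{6}}$.

Setting $a = \frac{1}{6}$:
$$I = \frac{16796160}{117649}.$$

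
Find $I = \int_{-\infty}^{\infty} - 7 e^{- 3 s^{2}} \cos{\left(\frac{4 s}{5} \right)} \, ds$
$- \frac{7 \sqrt{3} \sqrt{\pi}}{3 e^{\frac{4}{75}}}$

Treat the cosine frequency as a parameter and define $I(b) = \int_{-\infty}^{\infty} - 7 e^{- 3 s^{2}} \cos{\left(b s \right)} \, ds$.

Differentiating under the integral sign,
$$I'(b) = \int_{-\infty}^{\infty} 7 s e^{- 3 s^{2}} \sin{\left(b s \right)} \, ds.$$

Integrate $\int_{-\infty}^{\infty} s \sin(b s)\, e^{- 3 s^{2}}\, ds$ by parts with $u = \sin(b s)$ and $dv = s\, e^{- 3 s^{2}}\, ds$, giving $v = - \frac{e^{- 3 s^{2}}}{6}$. The boundary term vanishes and
$$\int_{-\infty}^{\infty} s \sin(b s)\, e^{- 3 s^{2}}\, ds = \frac{b}{6} \int_{-\infty}^{\infty} \cos(b s)\, e^{- 3 s^{2}}\, ds,$$
so $I'(b) = - \frac{b}{6}\, I(b)$.

This is a separable first-order ODE; solving with the initial condition $I(0) = \int_{-\infty}^{\infty} - 7 e^{- 3 s^{2}}\,ds = - \frac{7 \sqrt{3} \sqrt{\pi}}{3}$ gives
$$I(b) = - \frac{7 \sqrt{3} \sqrt{\pi} e^{- \frac{b^{2}}{12}}}{3}.$$

Setting $b = \frac{4}{5}$:
$$I = - \frac{7 \sqrt{3} \sqrt{\pi}}{3 e^{\frac{4}{75}}}.$$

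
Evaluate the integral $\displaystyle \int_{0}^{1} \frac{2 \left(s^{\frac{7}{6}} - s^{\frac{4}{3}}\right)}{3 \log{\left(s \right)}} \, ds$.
$\log{\left(\frac{13^{\frac{2}{3}} \sqrt[3]{14}}{14} \right)}$

Consider the one-parameter family: let $I(a) = \int_{0}^{1} \frac{2 \left(s^{\frac{7}{6}} - s^{a}\right)}{3 \log{\left(s \right)}} \, ds$.

Since $\dfrac{\partial}{\partial a}\,s^{a} = s^{a} \ln s$, the $\ln s$ in the denominator cancels and
$$\frac{dI}{da} = \int_{0}^{1} - \frac{2}{3} s^{a} \, ds = - \frac{2}{3} \left[\frac{s^{a+1}}{a+1}\right]_0^1 = - \frac{2}{3 a + 3}.$$

Integrating with respect to $a$ gives $I(a) = - \frac{2 \log{\left(a + 1 \right)}}{3} - \frac{2 \log{\left(6 \right)}}{3} + \frac{2 \log{\left(13 \right)}}{3} + C$.

At $a = \frac{7}{6}$ the integrand is identically $0$, so $I(\frac{7}{6}) = 0$. The closed form gives $0$, hence $C = 0$.

Setting $a = \frac{4}{3}$:
$$I = \log{\left(\frac{13^{\frac{2}{3}} \sqrt[3]{14}}{14} \right)}.$$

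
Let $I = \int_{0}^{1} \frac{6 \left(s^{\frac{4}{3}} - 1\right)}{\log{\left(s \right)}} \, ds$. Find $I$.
$\log{\left(\frac{117649}{729} \right)}$

Consider the one-parameter family: let $I(a) = \int_{0}^{1} \frac{6 \left(s^{a} - 1\right)}{\log{\left(s \right)}} \, ds$.

Since $\dfrac{\partial}{\partial a}\,s^{a} = s^{a} \ln s$, the $\ln s$ in the denominator cancels and
$$\frac{dI}{da} = \int_{0}^{1} 6 s^{a} \, ds = 6 \left[\frac{s^{a+1}}{a+1}\right]_0^1 = \frac{6}{a + 1}.$$

Integrating with respect to $a$ gives $I(a) = 6 \log{\left(a + 1 \right)} + C$.

At $a = 0$ the integrand is identically $0$, so $I(0) = 0$. The closed form gives $0$, hence $C = 0$.

Setting $a = \frac{4}{3}$:
$$I = \log{\left(\frac{117649}{729} \right)}.$$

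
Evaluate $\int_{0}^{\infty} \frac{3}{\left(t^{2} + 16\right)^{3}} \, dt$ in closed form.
$\frac{9 \pi}{16384}$

Start from the standard arctangent integral
$$J(a) = \int_{0}^{\infty} \frac{3}{a^{2} + t^{2}} \, dt = \frac{3 \pi}{2 a}.$$

Differentiating under the integral sign with respect to $a$,
$$\frac{dJ}{da} = \int_{0}^{\infty} - \frac{6 a}{\left(a^{2} + t^{2}\right)^{2}} \, dt = - \frac{3 \pi}{2 a^{2}},$$
so $\int_{0}^{\infty} \frac{3}{\left(a^{2} + t^{2}\right)^{2}} \, dt = \frac{3 \pi}{4 a^{3}}$.

Repeating — each differentiation of $1/(t^2+a^2)^j$ produces $-2ja/(t^2+a^2)^{j+1}$ — and dividing through by $-2ja$ at each step yields, after $2$ differentiations in total,
$$\int_{0}^{\infty} \frac{3}{\left(a^{2} + t^{2}\right)^{3}} \, dt = \frac{9 \pi}{16 a^{5}}.$$

Setting $a = 4$:
$$I = \frac{9 \pi}{16384}.$$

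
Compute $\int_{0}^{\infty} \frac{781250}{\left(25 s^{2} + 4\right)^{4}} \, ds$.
$\frac{390625 \pi}{2048}$

Begin with the known result
$$J(a) = \int_{0}^{\infty} \frac{2}{a^{2} + s^{2}} \, ds = \frac{\pi}{a}.$$

Differentiating under the integral sign with respect to $a$,
$$\frac{dJ}{da} = \int_{0}^{\infty} - \frac{4 a}{\left(a^{2} + s^{2}\right)^{2}} \, ds = - \frac{\pi}{a^{2}},$$
so $\int_{0}^{\infty} \frac{2}{\left(a^{2} + s^{2}\right)^{2}} \, ds = \frac{\pi}{2 a^{3}}$.

Repeating — each differentiation of $1/(s^2+a^2)^j$ produces $-2ja/(s^2+a^2)^{j+1}$ — and dividing through by $-2ja$ at each step yields, after $3$ differentiations in total,
$$\int_{0}^{\infty} \frac{2}{\left(a^{2} + s^{2}\right)^{4}} \, ds = \frac{5 \pi}{16 a^{7}}.$$

Setting $a = \frac{2}{5}$:
$$I = \frac{390625 \pi}{2048}.$$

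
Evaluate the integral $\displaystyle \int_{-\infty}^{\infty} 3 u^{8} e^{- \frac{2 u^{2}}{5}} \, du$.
$\frac{196875 \sqrt{10} \sqrt{\pi}}{512}$

Consider the simpler parametrised integral
$$J(a) = \int_{-\infty}^{\infty} 3 e^{- a u^{2}} \, du = \frac{3 \sqrt{\pi}}{\sqrt{a}}.$$

Differentiating under the integral sign brings down a factor of $(-u^2)$:
$$\frac{dJ}{da} = \int_{-\infty}^{\infty} - 3 u^{2} e^{- a u^{2}} \, du = - \frac{3 \sqrt{\pi}}{2 a^{\frac{3}{2}}}.$$

Repeating $4$ times in total — each differentiation brings down another $(-u^2)$ — gives
$$\frac{d^{4}J}{da^{4}} = \int_{-\infty}^{\infty} 3 u^{8} e^{- a u^{2}} \, du = \frac{315 \sqrt{\pi}}{16 a^{\frac{9}{2}}},$$
and the integrand here is exactly the target integrand, so $I = \frac{315 \sqrt{\pi}}{16 a^{\frac{9}{2}}}$.

Setting $a = \frac{2}{5}$:
$$I = \frac{196875 \sqrt{10} \sqrt{\pi}}{512}.$$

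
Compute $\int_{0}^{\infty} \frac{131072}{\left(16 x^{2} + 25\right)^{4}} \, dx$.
$\frac{1024 \pi}{15625}$

Recall the elementary integral
$$J(a) = \int_{0}^{\infty} \frac{2}{a^{2} + x^{2}} \, dx = \frac{\pi}{a}.$$

Differentiating under the integral sign with respect to $a$,
$$\frac{dJ}{da} = \int_{0}^{\infty} - \frac{4 a}{\left(a^{2} + x^{2}\right)^{2}} \, dx = - \frac{\pi}{a^{2}},$$
so $\int_{0}^{\infty} \frac{2}{\left(a^{2} + x^{2}\right)^{2}} \, dx = \frac{\pi}{2 a^{3}}$.

Repeating — each differentiation of $1/(x^2+a^2)^j$ produces $-2ja/(x^2+a^2)^{j+1}$ — and dividing through by $-2ja$ at each step yields, after $3$ differentiations in total,
$$\int_{0}^{\infty} \frac{2}{\left(a^{2} + x^{2}\right)^{4}} \, dx = \frac{5 \pi}{16 a^{7}}.$$

Setting $a = \frac{5}{4}$:
$$I = \frac{1024 \pi}{15625}.$$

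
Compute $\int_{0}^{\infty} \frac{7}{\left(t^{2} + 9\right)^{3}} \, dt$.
$\frac{7 \pi}{1296}$

Start from the standard arctangent integral
$$J(a) = \int_{0}^{\infty} \frac{7}{a^{2} + t^{2}} \, dt = \frac{7 \pi}{2 a}.$$

Differentiating under the integral sign with respect to $a$,
$$\frac{dJ}{da} = \int_{0}^{\infty} - \frac{14 a}{\left(a^{2} + t^{2}\right)^{2}} \, dt = - \frac{7 \pi}{2 a^{2}},$$
so $\int_{0}^{\infty} \frac{7}{\left(a^{2} + t^{2}\right)^{2}} \, dt = \frac{7 \pi}{4 a^{3}}$.

Repeating — each differentiation of $1/(t^2+a^2)^j$ produces $-2ja/(t^2+a^2)^{j+1}$ — and dividing through by $-2ja$ at each step yields, after $2$ differentiations in total,
$$\int_{0}^{\infty} \frac{7}{\left(a^{2} + t^{2}\right)^{3}} \, dt = \frac{21 \pi}{16 a^{5}}.$$

Setting $a = 3$:
$$I = \frac{7 \pi}{1296}.$$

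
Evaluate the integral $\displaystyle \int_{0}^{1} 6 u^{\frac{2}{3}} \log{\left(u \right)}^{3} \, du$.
$- \frac{2916}{625}$

Begin with the known integral
$$J(a) = \int_{0}^{1} 6 u^{a} \, du = \frac{6}{a + 1}.$$

Differentiating under the integral sign brings down a factor of $\ln u$:
$$\frac{dJ}{da} = \int_{0}^{1} 6 u^{a} \log{\left(u \right)} \, du = - \frac{6}{\left(a + 1\right)^{2}}.$$

Repeating $3$ times in total — each differentiation brings down another $\ln u$ — gives
$$\frac{d^{3}J}{da^{3}} = \int_{0}^{1} 6 u^{a} \log{\left(u \right)}^{3} \, du = - \frac{36}{\left(a + 1\right)^{4}},$$
and the integrand here is exactly the target integrand, so $I = - \frac{36}{\left(a + 1\right)^{4}}$.

Setting $a = \frac{2}{3}$:
$$I = - \frac{2916}{625}.$$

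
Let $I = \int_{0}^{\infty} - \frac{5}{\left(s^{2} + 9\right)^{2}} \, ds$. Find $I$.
$- \frac{5 \pi}{108}$

Begin with the known result
$$J(a) = \int_{0}^{\infty} - \frac{5}{a^{2} + s^{2}} \, ds = - \frac{5 \pi}{2 a}.$$

Differentiating under the integral sign with respect to $a$,
$$\frac{dJ}{da} = \int_{0}^{\infty} \frac{10 a}{\left(a^{2} + s^{2}\right)^{2}} \, ds = \frac{5 \pi}{2 a^{2}},$$
so $\int_{0}^{\infty} - \frac{5}{\left(a^{2} + s^{2}\right)^{2}} \, ds = - \frac{5 \pi}{4 a^{3}}$.

Setting $a = 3$:
$$I = - \frac{5 \pi}{108}.$$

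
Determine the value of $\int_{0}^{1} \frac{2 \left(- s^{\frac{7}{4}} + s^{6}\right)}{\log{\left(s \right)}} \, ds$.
$\log{\left(\frac{784}{121} \right)}$

Replace the exponent $6$ by a parameter $a$: let $I(a) = \int_{0}^{1} \frac{2 \left(- s^{\frac{7}{4}} + s^{a}\right)}{\log{\left(s \right)}} \, ds$.

Since $\dfrac{\partial}{\partial a}\,s^{a} = s^{a} \ln s$, the $\ln s$ in the denominator cancels and
$$\frac{dI}{da} = \int_{0}^{1} 2 s^{a} \, ds = 2 \left[\frac{s^{a+1}}{a+1}\right]_0^1 = \frac{2}{a + 1}.$$

Integrating with respect to $a$ gives $I(a) = \log{\left(\frac{16 \left(a + 1\right)^{2}}{121} \right)} + C$.

At $a = \frac{7}{4}$ the integrand is identically $0$, so $I(\frac{7}{4}) = 0$. The closed form gives $0$, hence $C = 0$.

Setting $a = 6$:
$$I = \log{\left(\frac{784}{121} \right)}.$$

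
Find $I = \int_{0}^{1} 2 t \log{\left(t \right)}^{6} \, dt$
$\frac{45}{4}$

Start from the elementary integral
$$J(a) = \int_{0}^{1} 2 t^{a} \, dt = \frac{2}{a + 1}.$$

Differentiating under the integral sign brings down a factor of $\ln t$:
$$\frac{dJ}{da} = \int_{0}^{1} 2 t^{a} \log{\left(t \right)} \, dt = - \frac{2}{\left(a + 1\right)^{2}}.$$

Repeating $6$ times in total — each differentiation brings down another $\ln t$ — gives
$$\frac{d^{6}J}{da^{6}} = \int_{0}^{1} 2 t^{a} \log{\left(t \right)}^{6} \, dt = \frac{1440}{\left(a + 1\right)^{7}},$$
and the integrand here is exactly the target integrand, so $I = \frac{1440}{\left(a + 1\right)^{7}}$.

Setting $a = 1$:
$$I = \frac{45}{4}.$$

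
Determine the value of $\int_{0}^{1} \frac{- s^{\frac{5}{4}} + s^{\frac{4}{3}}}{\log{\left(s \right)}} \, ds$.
$- \log{\left(\frac{27}{28} \right)}$

Consider the one-parameter family: let $I(a) = \int_{0}^{1} \frac{s^{\frac{4}{3}} - s^{a}}{\log{\left(s \right)}} \, ds$.

Since $\dfrac{\partial}{\partial a}\,s^{a} = s^{a} \ln s$, the $\ln s$ in the denominator cancels and
$$\frac{dI}{da} = \int_{0}^{1} -1 s^{a} \, ds = -1 \left[\frac{s^{a+1}}{a+1}\right]_0^1 = - \frac{1}{a + 1}.$$

Integrating with respect to $a$ gives $I(a) = - \log{\left(\frac{3 a}{7} + \frac{3}{7} \right)} + C$.

At $a = \frac{4}{3}$ the integrand is identically $0$, so $I(\frac{4}{3}) = 0$. The closed form gives $0$, hence $C = 0$.

Setting $a = \frac{5}{4}$:
$$I = - \log{\left(\frac{27}{28} \right)}.$$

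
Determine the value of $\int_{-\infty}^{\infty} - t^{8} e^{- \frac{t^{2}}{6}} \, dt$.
$- 8505 \sqrt{6} \sqrt{\pi}$

Start from the elementary integral
$$J(a) = \int_{-\infty}^{\infty} - e^{- a t^{2}} \, dt = - \frac{\sqrt{\pi}}{\sqrt{a}}.$$

Differentiating under the integral sign brings down a factor of $(-t^2)$:
$$\frac{dJ}{da} = \int_{-\infty}^{\infty} t^{2} e^{- a t^{2}} \, dt = \frac{\sqrt{\pi}}{2 a^{\frac{3}{2}}}.$$

Repeating $4$ times in total — each differentiation brings down another $(-t^2)$ — gives
$$\frac{d^{4}J}{da^{4}} = \int_{-\infty}^{\infty} - t^{8} e^{- a t^{2}} \, dt = - \frac{105 \sqrt{\pi}}{16 a^{\frac{9}{2}}},$$
and the integrand here is exactly the target integrand, so $I = - \frac{105 \sqrt{\pi}}{16 a^{\frac{9}{2}}}$.

Setting $a = \frac{1}{6}$:
$$I = - 8505 \sqrt{6} \sqrt{\pi}.$$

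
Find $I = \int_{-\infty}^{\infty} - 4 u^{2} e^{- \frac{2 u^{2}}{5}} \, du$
$- \frac{5 \sqrt{10} \sqrt{\pi}}{2}$

Consider the simpler parametrised integral
$$J(a) = \int_{-\infty}^{\infty} - 4 e^{- a u^{2}} \, du = - \frac{4 \sqrt{\pi}}{\sqrt{a}}.$$

Differentiating under the integral sign brings down a factor of $(-u^2)$:
$$\frac{dJ}{da} = \int_{-\infty}^{\infty} 4 u^{2} e^{- a u^{2}} \, du = \frac{2 \sqrt{\pi}}{a^{\frac{3}{2}}}.$$

The integral on the left is $-I$, so $I = - \frac{2 \sqrt{\pi}}{a^{\frac{3}{2}}}$.

Setting $a = \frac{2}{5}$:
$$I = - \frac{5 \sqrt{10} \sqrt{\pi}}{2}.$$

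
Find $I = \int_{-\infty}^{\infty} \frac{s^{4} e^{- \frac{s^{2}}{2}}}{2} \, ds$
$\frac{3 \sqrt{2} \sqrt{\pi}}{2}$

Consider the simpler parametrised integral
$$J(a) = \int_{-\infty}^{\infty} \frac{e^{- a s^{2}}}{2} \, ds = \frac{\sqrt{\pi}}{2 \sqrt{a}}.$$

Differentiating under the integral sign brings down a factor of $(-s^2)$:
$$\frac{dJ}{da} = \int_{-\infty}^{\infty} - \frac{s^{2} e^{- a s^{2}}}{2} \, ds = - \frac{\sqrt{\pi}}{4 a^{\frac{3}{2}}}.$$

Repeating twice in total — each differentiation brings down another $(-s^2)$ — gives
$$\frac{d^{2}J}{da^{2}} = \int_{-\infty}^{\infty} \frac{s^{4} e^{- a s^{2}}}{2} \, ds = \frac{3 \sqrt{\pi}}{8 a^{\frac{5}{2}}},$$
and the integrand here is exactly the target integrand, so $I = \frac{3 \sqrt{\pi}}{8 a^{\frac{5}{2}}}$.

Setting $a = \frac{1}{2}$:
$$I = \frac{3 \sqrt{2} \sqrt{\pi}}{2}.$$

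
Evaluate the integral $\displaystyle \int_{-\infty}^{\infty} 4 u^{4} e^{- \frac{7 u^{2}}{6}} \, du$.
$\frac{108 \sqrt{42} \sqrt{\pi}}{343}$

Consider the simpler parametrised integral
$$J(a) = \int_{-\infty}^{\infty} 4 e^{- a u^{2}} \, du = \frac{4 \sqrt{\pi}}{\sqrt{a}}.$$

Differentiating under the integral sign brings down a factor of $(-u^2)$:
$$\frac{dJ}{da} = \int_{-\infty}^{\infty} - 4 u^{2} e^{- a u^{2}} \, du = - \frac{2 \sqrt{\pi}}{a^{\frac{3}{2}}}.$$

Repeating twice in total — each differentiation brings down another $(-u^2)$ — gives
$$\frac{d^{2}J}{da^{2}} = \int_{-\infty}^{\infty} 4 u^{4} e^{- a u^{2}} \, du = \frac{3 \sqrt{\pi}}{a^{\frac{5}{2}}},$$
and the integrand here is exactly the target integrand, so $I = \frac{3 \sqrt{\pi}}{a^{\frac{5}{2}}}$.

Setting $a = \frac{7}{6}$:
$$I = \frac{108 \sqrt{42} \sqrt{\pi}}{343}.$$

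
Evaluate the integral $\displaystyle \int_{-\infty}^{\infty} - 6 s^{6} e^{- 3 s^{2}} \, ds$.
$- \frac{5 \sqrt{3} \sqrt{\pi}}{36}$

Consider the simpler parametrised integral
$$J(a) = \int_{-\infty}^{\infty} - 6 e^{- a s^{2}} \, ds = - \frac{6 \sqrt{\pi}}{\sqrt{a}}.$$

Differentiating under the integral sign brings down a factor of $(-s^2)$:
$$\frac{dJ}{da} = \int_{-\infty}^{\infty} 6 s^{2} e^{- a s^{2}} \, ds = \frac{3 \sqrt{\pi}}{a^{\frac{3}{2}}}.$$

Repeating $3$ times in total — each differentiation brings down another $(-s^2)$ — gives
$$\frac{d^{3}J}{da^{3}} = \int_{-\infty}^{\infty} 6 s^{6} e^{- a s^{2}} \, ds = \frac{45 \sqrt{\pi}}{4 a^{\frac{7}{2}}},$$
and the integrand here is $(-1)^{3}$ times the target integrand, so $I = (-1)^{3}\,\frac{d^{3}J}{da^{3}} = - \frac{45 \sqrt{\pi}}{4 a^{\frac{7}{2}}}$.

Setting $a = 3$:
$$I = - \frac{5 \sqrt{3} \sqrt{\pi}}{36}.$$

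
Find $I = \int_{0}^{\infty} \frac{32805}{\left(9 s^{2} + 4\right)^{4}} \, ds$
$\frac{54675 \pi}{4096}$

Recall the elementary integral
$$J(a) = \int_{0}^{\infty} \frac{5}{a^{2} + s^{2}} \, ds = \frac{5 \pi}{2 a}.$$

Differentiating under the integral sign with respect to $a$,
$$\frac{dJ}{da} = \int_{0}^{\infty} - \frac{10 a}{\left(a^{2} + s^{2}\right)^{2}} \, ds = - \frac{5 \pi}{2 a^{2}},$$
so $\int_{0}^{\infty} \frac{5}{\left(a^{2} + s^{2}\right)^{2}} \, ds = \frac{5 \pi}{4 a^{3}}$.

Repeating — each differentiation of $1/(s^2+a^2)^j$ produces $-2ja/(s^2+a^2)^{j+1}$ — and dividing through by $-2ja$ at each step yields, after $3$ differentiations in total,
$$\int_{0}^{\infty} \frac{5}{\left(a^{2} + s^{2}\right)^{4}} \, ds = \frac{25 \pi}{32 a^{7}}.$$

Setting $a = \frac{2}{3}$:
$$I = \frac{54675 \pi}{4096}.$$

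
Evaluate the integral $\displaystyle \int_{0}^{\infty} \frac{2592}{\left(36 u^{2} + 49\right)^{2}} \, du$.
$\frac{108 \pi}{343}$

Recall the elementary integral
$$J(a) = \int_{0}^{\infty} \frac{2}{a^{2} + u^{2}} \, du = \frac{\pi}{a}.$$

Differentiating under the integral sign with respect to $a$,
$$\frac{dJ}{da} = \int_{0}^{\infty} - \frac{4 a}{\left(a^{2} + u^{2}\right)^{2}} \, du = - \frac{\pi}{a^{2}},$$
so $\int_{0}^{\infty} \frac{2}{\left(a^{2} + u^{2}\right)^{2}} \, du = \frac{\pi}{2 a^{3}}$.

Setting $a = \frac{7}{6}$:
$$I = \frac{108 \pi}{343}.$$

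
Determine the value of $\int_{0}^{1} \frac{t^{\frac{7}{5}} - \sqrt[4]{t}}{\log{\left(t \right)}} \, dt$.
$- \log{\left(\frac{25}{48} \right)}$

Consider the one-parameter family: let $I(a) = \int_{0}^{1} \frac{t^{\frac{7}{5}} - t^{a}}{\log{\left(t \right)}} \, dt$.

Since $\dfrac{\partial}{\partial a}\,t^{a} = t^{a} \ln t$, the $\ln t$ in the denominator cancels and
$$\frac{dI}{da} = \int_{0}^{1} -1 t^{a} \, dt = -1 \left[\frac{t^{a+1}}{a+1}\right]_0^1 = - \frac{1}{a + 1}.$$

Integrating with respect to $a$ gives $I(a) = - \log{\left(\frac{5 a}{12} + \frac{5}{12} \right)} + C$.

At $a = \frac{7}{5}$ the integrand is identically $0$, so $I(\frac{7}{5}) = 0$. The closed form gives $0$, hence $C = 0$.

Setting $a = \frac{1}{4}$:
$$I = - \log{\left(\frac{25}{48} \right)}.$$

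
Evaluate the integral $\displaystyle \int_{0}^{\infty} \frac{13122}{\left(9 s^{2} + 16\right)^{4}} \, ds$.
$\frac{10935 \pi}{262144}$

Start from the standard arctangent integral
$$J(a) = \int_{0}^{\infty} \frac{2}{a^{2} + s^{2}} \, ds = \frac{\pi}{a}.$$

Differentiating under the integral sign with respect to $a$,
$$\frac{dJ}{da} = \int_{0}^{\infty} - \frac{4 a}{\left(a^{2} + s^{2}\right)^{2}} \, ds = - \frac{\pi}{a^{2}},$$
so $\int_{0}^{\infty} \frac{2}{\left(a^{2} + s^{2}\right)^{2}} \, ds = \frac{\pi}{2 a^{3}}$.

Repeating — each differentiation of $1/(s^2+a^2)^j$ produces $-2ja/(s^2+a^2)^{j+1}$ — and dividing through by $-2ja$ at each step yields, after $3$ differentiations in total,
$$\int_{0}^{\infty} \frac{2}{\left(a^{2} + s^{2}\right)^{4}} \, ds = \frac{5 \pi}{16 a^{7}}.$$

Setting $a = \frac{4}{3}$:
$$I = \frac{10935 \pi}{262144}.$$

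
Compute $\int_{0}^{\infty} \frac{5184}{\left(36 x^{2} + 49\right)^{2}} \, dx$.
$\frac{216 \pi}{343}$

Begin with the known result
$$J(a) = \int_{0}^{\infty} \frac{4}{a^{2} + x^{2}} \, dx = \frac{2 \pi}{a}.$$

Differentiating under the integral sign with respect to $a$,
$$\frac{dJ}{da} = \int_{0}^{\infty} - \frac{8 a}{\left(a^{2} + x^{2}\right)^{2}} \, dx = - \frac{2 \pi}{a^{2}},$$
so $\int_{0}^{\infty} \frac{4}{\left(a^{2} + x^{2}\right)^{2}} \, dx = \frac{\pi}{a^{3}}$.

Setting $a = \frac{7}{6}$:
$$I = \frac{216 \pi}{343}.$$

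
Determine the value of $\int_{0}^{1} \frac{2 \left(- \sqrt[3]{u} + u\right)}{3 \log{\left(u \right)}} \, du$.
$- \frac{2 \log{\left(2 \right)}}{3} + \frac{2 \log{\left(3 \right)}}{3}$

Introduce a parameter $a$ in the exponent: let $I(a) = \int_{0}^{1} \frac{2 \left(u - u^{a}\right)}{3 \log{\left(u \right)}} \, du$.

Since $\dfrac{\partial}{\partial a}\,u^{a} = u^{a} \ln u$, the $\ln u$ in the denominator cancels and
$$\frac{dI}{da} = \int_{0}^{1} - \frac{2}{3} u^{a} \, du = - \frac{2}{3} \left[\frac{u^{a+1}}{a+1}\right]_0^1 = - \frac{2}{3 a + 3}.$$

Integrating with respect to $a$ gives $I(a) = - \frac{2 \log{\left(a + 1 \right)}}{3} + \frac{2 \log{\left(2 \right)}}{3} + C$.

At $a = 1$ the integrand is identically $0$, so $I(1) = 0$. The closed form gives $0$, hence $C = 0$.

Setting $a = \frac{1}{3}$:
$$I = - \frac{2 \log{\left(2 \right)}}{3} + \frac{2 \log{\left(3 \right)}}{3}.$$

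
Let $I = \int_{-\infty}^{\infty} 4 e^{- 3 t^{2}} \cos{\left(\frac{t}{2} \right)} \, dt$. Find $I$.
$\frac{4 \sqrt{3} \sqrt{\pi}}{3 e^{\frac{1}{48}}}$

Define $I(b) = \int_{-\infty}^{\infty} 4 e^{- 3 t^{2}} \cos{\left(b t \right)} \, dt$.

Differentiating under the integral sign,
$$I'(b) = \int_{-\infty}^{\infty} - 4 t e^{- 3 t^{2}} \sin{\left(b t \right)} \, dt.$$

Integrate $\int_{-\infty}^{\infty} t \sin(b t)\, e^{- 3 t^{2}}\, dt$ by parts with $u = \sin(b t)$ and $dv = t\, e^{- 3 t^{2}}\, dt$, giving $v = - \frac{e^{- 3 t^{2}}}{6}$. The boundary term vanishes and
$$\int_{-\infty}^{\infty} t \sin(b t)\, e^{- 3 t^{2}}\, dt = \frac{b}{6} \int_{-\infty}^{\infty} \cos(b t)\, e^{- 3 t^{2}}\, dt,$$
so $I'(b) = - \frac{b}{6}\, I(b)$.

This is a separable first-order ODE; solving with the initial condition $I(0) = \int_{-\infty}^{\infty} 4 e^{- 3 t^{2}}\,dt = \frac{4 \sqrt{3} \sqrt{\pi}}{3}$ gives
$$I(b) = \frac{4 \sqrt{3} \sqrt{\pi} e^{- \frac{b^{2}}{12}}}{3}.$$

Setting $b = \frac{1}{2}$:
$$I = \frac{4 \sqrt{3} \sqrt{\pi}}{3 e^{\frac{1}{48}}}.$$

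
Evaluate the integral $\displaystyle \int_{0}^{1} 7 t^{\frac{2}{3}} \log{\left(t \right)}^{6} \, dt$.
$\frac{2204496}{15625}$

Begin with the known integral
$$J(a) = \int_{0}^{1} 7 t^{a} \, dt = \frac{7}{a + 1}.$$

Differentiating under the integral sign brings down a factor of $\ln t$:
$$\frac{dJ}{da} = \int_{0}^{1} 7 t^{a} \log{\left(t \right)} \, dt = - \frac{7}{\left(a + 1\right)^{2}}.$$

Repeating $6$ times in total — each differentiation brings down another $\ln t$ — gives
$$\frac{d^{6}J}{da^{6}} = \int_{0}^{1} 7 t^{a} \log{\left(t \right)}^{6} \, dt = \frac{5040}{\left(a + 1\right)^{7}},$$
and the integrand here is exactly the target integrand, so $I = \frac{5040}{\left(a + 1\right)^{7}}$.

Setting $a = \frac{2}{3}$:
$$I = \frac{2204496}{15625}.$$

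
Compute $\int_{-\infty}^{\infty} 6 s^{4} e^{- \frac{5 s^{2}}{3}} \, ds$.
$\frac{81 \sqrt{15} \sqrt{\pi}}{250}$

Consider the simpler parametrised integral
$$J(a) = \int_{-\infty}^{\infty} 6 e^{- a s^{2}} \, ds = \frac{6 \sqrt{\pi}}{\sqrt{a}}.$$

Differentiating under the integral sign brings down a factor of $(-s^2)$:
$$\frac{dJ}{da} = \int_{-\infty}^{\infty} - 6 s^{2} e^{- a s^{2}} \, ds = - \frac{3 \sqrt{\pi}}{a^{\frac{3}{2}}}.$$

Repeating twice in total — each differentiation brings down another $(-s^2)$ — gives
$$\frac{d^{2}J}{da^{2}} = \int_{-\infty}^{\infty} 6 s^{4} e^{- a s^{2}} \, ds = \frac{9 \sqrt{\pi}}{2 a^{\frac{5}{2}}},$$
and the integrand here is exactly the target integrand, so $I = \frac{9 \sqrt{\pi}}{2 a^{\frac{5}{2}}}$.

Setting $a = \frac{5}{3}$:
$$I = \frac{81 \sqrt{15} \sqrt{\pi}}{250}.$$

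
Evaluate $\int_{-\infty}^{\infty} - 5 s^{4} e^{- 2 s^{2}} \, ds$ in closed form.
$- \frac{15 \sqrt{2} \sqrt{\pi}}{32}$

Begin with the known integral
$$J(a) = \int_{-\infty}^{\infty} - 5 e^{- a s^{2}} \, ds = - \frac{5 \sqrt{\pi}}{\sqrt{a}}.$$

Differentiating under the integral sign brings down a factor of $(-s^2)$:
$$\frac{dJ}{da} = \int_{-\infty}^{\infty} 5 s^{2} e^{- a s^{2}} \, ds = \frac{5 \sqrt{\pi}}{2 a^{\frac{3}{2}}}.$$

Repeating twice in total — each differentiation brings down another $(-s^2)$ — gives
$$\frac{d^{2}J}{da^{2}} = \int_{-\infty}^{\infty} - 5 s^{4} e^{- a s^{2}} \, ds = - \frac{15 \sqrt{\pi}}{4 a^{\frac{5}{2}}},$$
and the integrand here is exactly the target integrand, so $I = - \frac{15 \sqrt{\pi}}{4 a^{\frac{5}{2}}}$.

Setting $a = 2$:
$$I = - \frac{15 \sqrt{2} \sqrt{\pi}}{32}.$$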